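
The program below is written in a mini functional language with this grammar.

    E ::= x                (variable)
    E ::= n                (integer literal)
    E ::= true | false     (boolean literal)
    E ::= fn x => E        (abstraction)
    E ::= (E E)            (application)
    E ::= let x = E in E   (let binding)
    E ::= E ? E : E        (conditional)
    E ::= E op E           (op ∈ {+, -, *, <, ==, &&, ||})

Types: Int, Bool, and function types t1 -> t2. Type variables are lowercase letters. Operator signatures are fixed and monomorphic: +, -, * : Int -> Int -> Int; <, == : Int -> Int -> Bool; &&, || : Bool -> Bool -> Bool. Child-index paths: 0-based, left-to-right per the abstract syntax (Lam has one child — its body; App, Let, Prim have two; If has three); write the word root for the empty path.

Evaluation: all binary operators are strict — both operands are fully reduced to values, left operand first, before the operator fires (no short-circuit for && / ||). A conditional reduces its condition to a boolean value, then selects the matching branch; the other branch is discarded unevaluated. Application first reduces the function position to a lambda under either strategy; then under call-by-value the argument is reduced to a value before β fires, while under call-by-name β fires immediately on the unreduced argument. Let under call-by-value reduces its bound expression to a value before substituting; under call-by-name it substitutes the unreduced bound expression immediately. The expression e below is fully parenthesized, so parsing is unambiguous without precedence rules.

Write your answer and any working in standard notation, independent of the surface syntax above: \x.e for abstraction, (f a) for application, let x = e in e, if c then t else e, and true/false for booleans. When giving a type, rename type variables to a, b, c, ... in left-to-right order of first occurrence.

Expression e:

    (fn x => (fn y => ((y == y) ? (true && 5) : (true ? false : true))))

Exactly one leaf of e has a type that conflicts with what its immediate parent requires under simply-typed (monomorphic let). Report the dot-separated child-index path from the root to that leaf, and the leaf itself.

Derivation:
y : b
  unify b ~ Int
y : Int
  unify Int ~ Int
  unify Bool ~ Bool
  unify Bool ~ Bool
  unify Int ~ Bool
  FAIL: mismatch Int ~ Bool

Answer: 0.0.1.1 : 5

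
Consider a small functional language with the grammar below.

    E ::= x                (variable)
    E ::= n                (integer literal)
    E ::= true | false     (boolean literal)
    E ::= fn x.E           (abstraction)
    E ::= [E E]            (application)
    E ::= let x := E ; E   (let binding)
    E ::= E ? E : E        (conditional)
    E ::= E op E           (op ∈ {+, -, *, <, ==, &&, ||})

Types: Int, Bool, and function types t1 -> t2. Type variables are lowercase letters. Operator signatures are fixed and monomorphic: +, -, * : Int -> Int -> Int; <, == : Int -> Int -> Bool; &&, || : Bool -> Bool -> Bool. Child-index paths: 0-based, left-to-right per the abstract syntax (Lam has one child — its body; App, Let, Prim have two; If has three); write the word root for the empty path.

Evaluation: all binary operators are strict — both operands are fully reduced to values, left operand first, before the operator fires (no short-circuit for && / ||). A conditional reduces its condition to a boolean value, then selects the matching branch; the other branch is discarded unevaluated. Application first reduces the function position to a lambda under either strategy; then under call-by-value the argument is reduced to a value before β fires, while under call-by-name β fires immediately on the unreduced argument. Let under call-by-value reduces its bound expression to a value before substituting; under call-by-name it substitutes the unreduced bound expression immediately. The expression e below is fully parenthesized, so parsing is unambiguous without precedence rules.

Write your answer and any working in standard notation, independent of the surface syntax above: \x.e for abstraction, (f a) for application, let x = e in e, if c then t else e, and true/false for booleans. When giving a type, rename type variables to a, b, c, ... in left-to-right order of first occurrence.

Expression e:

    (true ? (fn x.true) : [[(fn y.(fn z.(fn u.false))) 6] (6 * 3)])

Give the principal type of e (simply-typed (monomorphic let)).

Derivation:
  unify Bool ~ Bool
\x._ : a -> Bool
\u._ : d -> Bool
\z._ : c -> d -> Bool
\y._ : b -> c -> d -> Bool
  unify b -> c -> d -> Bool ~ Int -> e
  unify b ~ Int
  unify c -> d -> Bool ~ e
_ _ : c -> d -> Bool
  unify Int ~ Int
  unify Int ~ Int
  unify c -> d -> Bool ~ Int -> f
  unify c ~ Int
  unify d -> Bool ~ f
_ _ : d -> Bool
  unify a -> Bool ~ d -> Bool
  unify a ~ d
  unify Bool ~ Bool

Answer: a -> Bool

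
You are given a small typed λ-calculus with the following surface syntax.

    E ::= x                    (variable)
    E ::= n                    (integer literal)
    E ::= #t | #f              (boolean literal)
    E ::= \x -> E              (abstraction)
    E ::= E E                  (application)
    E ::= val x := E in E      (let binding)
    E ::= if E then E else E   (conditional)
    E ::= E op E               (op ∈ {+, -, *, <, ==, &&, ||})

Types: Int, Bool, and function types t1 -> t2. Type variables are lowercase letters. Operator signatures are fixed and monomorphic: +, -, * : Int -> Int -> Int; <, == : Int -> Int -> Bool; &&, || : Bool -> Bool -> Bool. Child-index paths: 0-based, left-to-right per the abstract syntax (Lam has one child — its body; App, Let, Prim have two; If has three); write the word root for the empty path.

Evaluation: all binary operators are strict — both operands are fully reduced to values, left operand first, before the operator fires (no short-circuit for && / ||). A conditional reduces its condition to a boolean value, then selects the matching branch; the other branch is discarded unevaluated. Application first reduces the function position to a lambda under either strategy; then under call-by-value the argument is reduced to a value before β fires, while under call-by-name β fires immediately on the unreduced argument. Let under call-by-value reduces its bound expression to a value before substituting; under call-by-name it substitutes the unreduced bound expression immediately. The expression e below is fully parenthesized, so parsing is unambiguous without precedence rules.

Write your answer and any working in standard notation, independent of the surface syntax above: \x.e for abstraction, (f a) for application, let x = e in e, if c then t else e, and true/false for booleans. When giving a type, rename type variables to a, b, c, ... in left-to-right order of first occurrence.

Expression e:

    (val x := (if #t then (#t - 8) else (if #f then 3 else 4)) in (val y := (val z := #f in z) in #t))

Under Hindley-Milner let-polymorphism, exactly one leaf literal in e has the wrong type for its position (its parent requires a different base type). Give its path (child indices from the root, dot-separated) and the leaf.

Answer: 0.1.0 : true

Trace:
  unify Bool ~ Bool
  unify Bool ~ Int
  FAIL: mismatch Bool ~ Int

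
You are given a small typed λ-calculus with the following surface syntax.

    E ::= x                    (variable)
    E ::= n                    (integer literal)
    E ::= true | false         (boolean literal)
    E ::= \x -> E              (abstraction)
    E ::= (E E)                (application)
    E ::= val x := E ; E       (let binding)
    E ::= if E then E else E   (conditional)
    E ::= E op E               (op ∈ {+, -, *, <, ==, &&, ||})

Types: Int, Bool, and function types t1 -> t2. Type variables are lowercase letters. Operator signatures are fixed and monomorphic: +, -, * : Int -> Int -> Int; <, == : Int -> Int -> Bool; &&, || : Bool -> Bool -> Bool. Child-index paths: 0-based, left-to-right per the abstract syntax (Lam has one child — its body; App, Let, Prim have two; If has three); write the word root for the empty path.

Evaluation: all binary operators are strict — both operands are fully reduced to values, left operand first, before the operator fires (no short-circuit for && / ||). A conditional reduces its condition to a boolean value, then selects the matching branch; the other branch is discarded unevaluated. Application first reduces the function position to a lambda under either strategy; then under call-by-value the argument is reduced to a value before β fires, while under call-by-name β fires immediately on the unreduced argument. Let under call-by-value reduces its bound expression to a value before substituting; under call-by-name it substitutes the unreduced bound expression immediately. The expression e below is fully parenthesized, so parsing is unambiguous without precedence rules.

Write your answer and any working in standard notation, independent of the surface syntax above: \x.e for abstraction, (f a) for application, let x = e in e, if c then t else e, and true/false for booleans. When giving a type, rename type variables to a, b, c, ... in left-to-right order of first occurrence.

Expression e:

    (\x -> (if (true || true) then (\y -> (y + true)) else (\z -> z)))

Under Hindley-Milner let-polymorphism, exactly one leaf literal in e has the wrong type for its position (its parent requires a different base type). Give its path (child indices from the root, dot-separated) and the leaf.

Answer: 0.1.0.1 : true

Derivation:
  unify Bool ~ Bool
  unify Bool ~ Bool
  unify Bool ~ Bool
y : b
  unify b ~ Int
  unify Bool ~ Int
  FAIL: mismatch Bool ~ Int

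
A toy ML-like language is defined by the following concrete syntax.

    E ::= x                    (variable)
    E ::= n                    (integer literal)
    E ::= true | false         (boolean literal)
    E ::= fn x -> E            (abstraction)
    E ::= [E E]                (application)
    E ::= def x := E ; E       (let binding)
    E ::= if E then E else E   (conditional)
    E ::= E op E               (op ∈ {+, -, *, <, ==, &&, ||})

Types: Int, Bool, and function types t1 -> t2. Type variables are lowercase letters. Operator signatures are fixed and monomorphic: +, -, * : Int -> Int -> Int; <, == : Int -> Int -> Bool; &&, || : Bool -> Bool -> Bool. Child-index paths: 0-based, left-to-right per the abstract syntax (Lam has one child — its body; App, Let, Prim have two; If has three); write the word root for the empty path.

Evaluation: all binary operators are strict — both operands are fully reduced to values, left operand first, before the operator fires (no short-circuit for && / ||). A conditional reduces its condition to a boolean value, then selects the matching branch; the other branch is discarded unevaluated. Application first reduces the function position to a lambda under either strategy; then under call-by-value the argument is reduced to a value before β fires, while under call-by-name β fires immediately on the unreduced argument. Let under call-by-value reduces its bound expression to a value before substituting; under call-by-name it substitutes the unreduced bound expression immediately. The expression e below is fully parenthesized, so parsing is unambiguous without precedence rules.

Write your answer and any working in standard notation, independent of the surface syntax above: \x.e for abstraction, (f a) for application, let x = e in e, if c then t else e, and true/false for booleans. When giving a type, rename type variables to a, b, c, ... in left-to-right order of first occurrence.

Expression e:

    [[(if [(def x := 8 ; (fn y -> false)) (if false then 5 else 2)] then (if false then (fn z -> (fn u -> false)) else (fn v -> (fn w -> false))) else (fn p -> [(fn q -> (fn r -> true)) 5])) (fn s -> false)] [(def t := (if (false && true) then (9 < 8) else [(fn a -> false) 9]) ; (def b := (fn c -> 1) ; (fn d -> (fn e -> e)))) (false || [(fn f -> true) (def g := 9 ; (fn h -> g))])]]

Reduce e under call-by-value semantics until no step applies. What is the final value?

Answer: true

Trace:
step 0: (((if ((let x = 8 in (\y.false)) (if false then 5 else 2)) then (if false then (\z.(\u.false)) else (\v.(\w.false))) else (\p.((\q.(\r.true)) 5))) (\s.false)) ((let t = (if (false && true) then (9 < 8) else ((\a.false) 9)) in (let b = (\c.1) in (\d.(\e.e)))) (false || ((\f.true) (let g = 9 in (\h.g))))))
step 1: [let@0.0.0.0] (((if ((\y.false) (if false then 5 else 2)) then (if false then (\z.(\u.false)) else (\v.(\w.false))) else (\p.((\q.(\r.true)) 5))) (\s.false)) ((let t = (if (false && true) then (9 < 8) else ((\a.false) 9)) in (let b = (\c.1) in (\d.(\e.e)))) (false || ((\f.true) (let g = 9 in (\h.g))))))
step 2: [if@0.0.0.1] (((if ((\y.false) 2) then (if false then (\z.(\u.false)) else (\v.(\w.false))) else (\p.((\q.(\r.true)) 5))) (\s.false)) ((let t = (if (false && true) then (9 < 8) else ((\a.false) 9)) in (let b = (\c.1) in (\d.(\e.e)))) (false || ((\f.true) (let g = 9 in (\h.g))))))
step 3: [beta@0.0.0] (((if false then (if false then (\z.(\u.false)) else (\v.(\w.false))) else (\p.((\q.(\r.true)) 5))) (\s.false)) ((let t = (if (false && true) then (9 < 8) else ((\a.false) 9)) in (let b = (\c.1) in (\d.(\e.e)))) (false || ((\f.true) (let g = 9 in (\h.g))))))
step 4: [if@0.0] (((\p.((\q.(\r.true)) 5)) (\s.false)) ((let t = (if (false && true) then (9 < 8) else ((\a.false) 9)) in (let b = (\c.1) in (\d.(\e.e)))) (false || ((\f.true) (let g = 9 in (\h.g))))))
step 5: [beta@0] (((\q.(\r.true)) 5) ((let t = (if (false && true) then (9 < 8) else ((\a.false) 9)) in (let b = (\c.1) in (\d.(\e.e)))) (false || ((\f.true) (let g = 9 in (\h.g))))))
step 6: [beta@0] ((\r.true) ((let t = (if (false && true) then (9 < 8) else ((\a.false) 9)) in (let b = (\c.1) in (\d.(\e.e)))) (false || ((\f.true) (let g = 9 in (\h.g))))))
step 7: [delta@1.0.0.0] ((\r.true) ((let t = (if false then (9 < 8) else ((\a.false) 9)) in (let b = (\c.1) in (\d.(\e.e)))) (false || ((\f.true) (let g = 9 in (\h.g))))))
step 8: [if@1.0.0] ((\r.true) ((let t = ((\a.false) 9) in (let b = (\c.1) in (\d.(\e.e)))) (false || ((\f.true) (let g = 9 in (\h.g))))))
step 9: [beta@1.0.0] ((\r.true) ((let t = false in (let b = (\c.1) in (\d.(\e.e)))) (false || ((\f.true) (let g = 9 in (\h.g))))))
step 10: [let@1.0] ((\r.true) ((let b = (\c.1) in (\d.(\e.e))) (false || ((\f.true) (let g = 9 in (\h.g))))))
step 11: [let@1.0] ((\r.true) ((\d.(\e.e)) (false || ((\f.true) (let g = 9 in (\h.g))))))
step 12: [let@1.1.1.1] ((\r.true) ((\d.(\e.e)) (false || ((\f.true) (\h.9)))))
step 13: [beta@1.1.1] ((\r.true) ((\d.(\e.e)) (false || true)))
step 14: [delta@1.1] ((\r.true) ((\d.(\e.e)) true))
step 15: [beta@1] ((\r.true) (\e.e))
step 16: [beta@root] true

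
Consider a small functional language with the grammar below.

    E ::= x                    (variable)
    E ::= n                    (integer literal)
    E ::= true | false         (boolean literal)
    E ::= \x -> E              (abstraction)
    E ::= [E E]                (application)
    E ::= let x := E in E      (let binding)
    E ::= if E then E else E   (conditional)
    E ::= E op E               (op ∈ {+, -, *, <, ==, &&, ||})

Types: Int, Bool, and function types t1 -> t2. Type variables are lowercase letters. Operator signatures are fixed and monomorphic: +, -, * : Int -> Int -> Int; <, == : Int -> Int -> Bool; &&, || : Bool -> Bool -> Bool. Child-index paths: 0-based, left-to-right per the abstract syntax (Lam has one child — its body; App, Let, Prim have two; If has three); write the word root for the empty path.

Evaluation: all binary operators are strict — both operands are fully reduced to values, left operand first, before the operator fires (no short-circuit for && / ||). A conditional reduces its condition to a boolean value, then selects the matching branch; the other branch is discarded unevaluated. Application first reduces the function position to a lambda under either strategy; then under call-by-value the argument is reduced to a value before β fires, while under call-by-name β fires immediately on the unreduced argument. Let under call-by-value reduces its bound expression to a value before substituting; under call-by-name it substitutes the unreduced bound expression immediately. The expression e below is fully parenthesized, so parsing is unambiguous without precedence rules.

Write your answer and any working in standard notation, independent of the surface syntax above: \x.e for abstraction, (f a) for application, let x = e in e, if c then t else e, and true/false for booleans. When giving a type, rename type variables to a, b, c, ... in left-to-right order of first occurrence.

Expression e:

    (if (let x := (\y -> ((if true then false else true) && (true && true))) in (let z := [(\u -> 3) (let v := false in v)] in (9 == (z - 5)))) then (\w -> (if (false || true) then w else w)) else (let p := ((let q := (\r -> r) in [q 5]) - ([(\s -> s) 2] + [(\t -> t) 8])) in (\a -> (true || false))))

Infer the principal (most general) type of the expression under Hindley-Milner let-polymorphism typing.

Answer: Bool -> Bool

Derivation:
  unify Bool ~ Bool
  unify Bool ~ Bool
  unify Bool ~ Bool
  unify Bool ~ Bool
  unify Bool ~ Bool
  unify Bool ~ Bool
\y._ : a -> Bool
let x : forall. a -> Bool
\u._ : b -> Int
let v : Bool
v : Bool
  unify b -> Int ~ Bool -> c
  unify b ~ Bool
  unify Int ~ c
_ _ : Int
let z : Int
  unify Int ~ Int
z : Int
  unify Int ~ Int
  unify Int ~ Int
  unify Int ~ Int
  unify Bool ~ Bool
  unify Bool ~ Bool
  unify Bool ~ Bool
  unify Bool ~ Bool
w : d
w : d
  unify d ~ d
\w._ : d -> d
r : e
\r._ : e -> e
let q : forall. e -> e
q : f -> f
  unify f -> f ~ Int -> g
  unify f ~ Int
  unify Int ~ g
_ _ : Int
  unify Int ~ Int
s : h
\s._ : h -> h
  unify h -> h ~ Int -> i
  unify h ~ Int
  unify Int ~ i
_ _ : Int
  unify Int ~ Int
t : j
\t._ : j -> j
  unify j -> j ~ Int -> k
  unify j ~ Int
  unify Int ~ k
_ _ : Int
  unify Int ~ Int
  unify Int ~ Int
let p : Int
  unify Bool ~ Bool
  unify Bool ~ Bool
\a._ : l -> Bool
  unify d -> d ~ l -> Bool
  unify d ~ l
  unify l ~ Bool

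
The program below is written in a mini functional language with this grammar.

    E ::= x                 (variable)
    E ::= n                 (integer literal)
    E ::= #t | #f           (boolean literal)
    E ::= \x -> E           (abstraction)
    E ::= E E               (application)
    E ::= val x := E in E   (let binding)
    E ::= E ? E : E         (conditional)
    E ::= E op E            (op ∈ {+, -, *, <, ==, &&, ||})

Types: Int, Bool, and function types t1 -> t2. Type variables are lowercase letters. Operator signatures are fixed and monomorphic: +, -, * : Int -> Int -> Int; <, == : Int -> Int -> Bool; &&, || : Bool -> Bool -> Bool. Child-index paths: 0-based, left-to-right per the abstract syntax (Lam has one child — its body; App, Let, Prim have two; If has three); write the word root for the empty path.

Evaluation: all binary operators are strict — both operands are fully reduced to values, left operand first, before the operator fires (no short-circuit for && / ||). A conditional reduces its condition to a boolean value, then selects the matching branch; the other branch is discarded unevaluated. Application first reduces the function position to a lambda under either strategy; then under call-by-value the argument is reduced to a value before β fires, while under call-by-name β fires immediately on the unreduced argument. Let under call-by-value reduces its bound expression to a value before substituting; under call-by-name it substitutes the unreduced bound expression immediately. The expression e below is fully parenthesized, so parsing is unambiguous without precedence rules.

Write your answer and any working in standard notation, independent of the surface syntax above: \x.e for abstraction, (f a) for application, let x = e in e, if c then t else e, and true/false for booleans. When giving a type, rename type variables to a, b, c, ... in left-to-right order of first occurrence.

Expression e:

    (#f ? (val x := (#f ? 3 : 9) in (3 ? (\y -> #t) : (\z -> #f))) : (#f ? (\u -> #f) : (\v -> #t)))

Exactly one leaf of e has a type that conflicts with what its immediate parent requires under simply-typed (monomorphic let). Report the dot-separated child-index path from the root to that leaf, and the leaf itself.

Answer: 1.1.0 : 3

Trace:
  unify Bool ~ Bool
  unify Bool ~ Bool
  unify Int ~ Int
let x : Int
  unify Int ~ Bool
  FAIL: mismatch Int ~ Bool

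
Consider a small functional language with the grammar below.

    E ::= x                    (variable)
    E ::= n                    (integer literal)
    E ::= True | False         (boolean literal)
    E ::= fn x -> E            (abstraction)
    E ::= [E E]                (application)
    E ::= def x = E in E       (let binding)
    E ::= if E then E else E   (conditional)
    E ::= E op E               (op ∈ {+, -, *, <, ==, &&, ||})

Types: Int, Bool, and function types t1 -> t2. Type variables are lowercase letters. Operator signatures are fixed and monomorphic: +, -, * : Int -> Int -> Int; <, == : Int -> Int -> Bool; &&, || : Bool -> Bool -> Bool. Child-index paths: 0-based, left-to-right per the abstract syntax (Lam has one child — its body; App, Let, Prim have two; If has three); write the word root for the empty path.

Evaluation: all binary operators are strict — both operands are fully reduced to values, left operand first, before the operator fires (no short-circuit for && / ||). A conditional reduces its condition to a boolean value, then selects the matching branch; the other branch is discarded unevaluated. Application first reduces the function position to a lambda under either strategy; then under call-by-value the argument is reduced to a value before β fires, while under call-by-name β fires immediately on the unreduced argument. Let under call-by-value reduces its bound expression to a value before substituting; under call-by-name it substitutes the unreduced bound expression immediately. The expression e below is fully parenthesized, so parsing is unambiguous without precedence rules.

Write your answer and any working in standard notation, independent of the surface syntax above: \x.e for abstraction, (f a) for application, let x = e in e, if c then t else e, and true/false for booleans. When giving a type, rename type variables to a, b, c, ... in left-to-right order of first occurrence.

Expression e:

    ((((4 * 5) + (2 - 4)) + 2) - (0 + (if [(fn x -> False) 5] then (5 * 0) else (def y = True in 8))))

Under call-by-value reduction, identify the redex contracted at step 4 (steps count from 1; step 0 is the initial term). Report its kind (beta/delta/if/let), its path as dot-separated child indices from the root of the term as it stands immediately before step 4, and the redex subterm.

Answer: delta at 0 : (18 + 2)

Derivation:
step 0: ((((4 * 5) + (2 - 4)) + 2) - (0 + (if ((\x.false) 5) then (5 * 0) else (let y = true in 8))))
step 1: [delta@0.0.0] (((20 + (2 - 4)) + 2) - (0 + (if ((\x.false) 5) then (5 * 0) else (let y = true in 8))))
step 2: [delta@0.0.1] (((20 + -2) + 2) - (0 + (if ((\x.false) 5) then (5 * 0) else (let y = true in 8))))
step 3: [delta@0.0] ((18 + 2) - (0 + (if ((\x.false) 5) then (5 * 0) else (let y = true in 8))))
step 4: [delta@0] (20 - (0 + (if ((\x.false) 5) then (5 * 0) else (let y = true in 8))))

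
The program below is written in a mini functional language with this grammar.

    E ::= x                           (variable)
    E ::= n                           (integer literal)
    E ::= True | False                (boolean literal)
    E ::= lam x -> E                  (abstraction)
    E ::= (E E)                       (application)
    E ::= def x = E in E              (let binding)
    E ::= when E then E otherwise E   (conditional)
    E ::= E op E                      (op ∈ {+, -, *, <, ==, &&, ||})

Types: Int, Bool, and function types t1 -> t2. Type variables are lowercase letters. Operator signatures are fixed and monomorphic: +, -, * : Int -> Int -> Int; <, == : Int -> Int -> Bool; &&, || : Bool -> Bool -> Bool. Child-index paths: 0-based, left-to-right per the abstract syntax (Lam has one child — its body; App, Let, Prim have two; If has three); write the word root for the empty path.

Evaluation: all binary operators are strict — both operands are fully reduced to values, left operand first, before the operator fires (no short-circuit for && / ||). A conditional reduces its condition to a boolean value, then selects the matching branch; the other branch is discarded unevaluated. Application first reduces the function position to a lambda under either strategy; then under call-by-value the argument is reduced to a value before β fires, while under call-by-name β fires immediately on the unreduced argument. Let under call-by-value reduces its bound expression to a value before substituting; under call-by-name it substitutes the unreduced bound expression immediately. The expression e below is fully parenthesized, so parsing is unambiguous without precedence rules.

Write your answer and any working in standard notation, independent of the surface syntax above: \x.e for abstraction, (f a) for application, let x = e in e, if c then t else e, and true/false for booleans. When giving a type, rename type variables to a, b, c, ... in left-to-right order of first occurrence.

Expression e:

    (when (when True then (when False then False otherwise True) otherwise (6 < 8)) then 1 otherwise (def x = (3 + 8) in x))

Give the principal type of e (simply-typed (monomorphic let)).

Answer: Int

Trace:
  unify Bool ~ Bool
  unify Bool ~ Bool
  unify Bool ~ Bool
  unify Int ~ Int
  unify Int ~ Int
  unify Bool ~ Bool
  unify Bool ~ Bool
  unify Int ~ Int
  unify Int ~ Int
let x : Int
x : Int
  unify Int ~ Int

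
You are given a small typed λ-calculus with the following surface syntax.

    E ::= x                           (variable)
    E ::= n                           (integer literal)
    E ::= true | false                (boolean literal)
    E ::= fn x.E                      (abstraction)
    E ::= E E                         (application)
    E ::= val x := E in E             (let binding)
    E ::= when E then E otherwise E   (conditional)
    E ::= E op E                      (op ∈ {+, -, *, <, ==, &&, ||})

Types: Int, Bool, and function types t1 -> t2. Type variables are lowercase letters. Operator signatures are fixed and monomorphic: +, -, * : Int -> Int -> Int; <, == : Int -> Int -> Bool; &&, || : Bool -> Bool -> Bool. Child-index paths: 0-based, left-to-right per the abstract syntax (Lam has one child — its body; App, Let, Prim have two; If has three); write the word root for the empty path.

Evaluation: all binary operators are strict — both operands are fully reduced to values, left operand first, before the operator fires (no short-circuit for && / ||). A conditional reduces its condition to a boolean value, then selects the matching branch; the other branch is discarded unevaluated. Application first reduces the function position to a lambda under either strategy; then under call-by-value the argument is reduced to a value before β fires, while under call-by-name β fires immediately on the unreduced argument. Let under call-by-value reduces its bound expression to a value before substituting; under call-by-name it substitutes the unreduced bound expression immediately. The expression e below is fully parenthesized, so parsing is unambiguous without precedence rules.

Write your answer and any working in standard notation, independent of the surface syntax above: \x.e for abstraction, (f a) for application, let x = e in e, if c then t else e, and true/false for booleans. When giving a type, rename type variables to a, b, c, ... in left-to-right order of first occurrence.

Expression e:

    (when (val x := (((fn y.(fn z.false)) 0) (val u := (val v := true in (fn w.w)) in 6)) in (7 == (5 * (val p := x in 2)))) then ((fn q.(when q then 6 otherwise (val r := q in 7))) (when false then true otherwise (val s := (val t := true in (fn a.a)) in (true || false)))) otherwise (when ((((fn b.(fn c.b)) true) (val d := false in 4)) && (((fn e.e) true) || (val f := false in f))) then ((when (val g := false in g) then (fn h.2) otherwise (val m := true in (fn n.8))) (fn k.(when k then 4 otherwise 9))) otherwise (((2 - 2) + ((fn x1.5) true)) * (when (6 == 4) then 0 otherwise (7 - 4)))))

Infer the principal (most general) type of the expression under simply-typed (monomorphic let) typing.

Derivation:
\z._ : b -> Bool
\y._ : a -> b -> Bool
  unify a -> b -> Bool ~ Int -> c
  unify a ~ Int
  unify b -> Bool ~ c
_ _ : b -> Bool
let v : Bool
w : d
\w._ : d -> d
let u : d -> d
  unify b -> Bool ~ Int -> e
  unify b ~ Int
  unify Bool ~ e
_ _ : Bool
let x : Bool
  unify Int ~ Int
  unify Int ~ Int
x : Bool
let p : Bool
  unify Int ~ Int
  unify Int ~ Int
  unify Bool ~ Bool
q : f
  unify f ~ Bool
q : Bool
let r : Bool
  unify Int ~ Int
\q._ : Bool -> Int
  unify Bool ~ Bool
let t : Bool
a : g
\a._ : g -> g
let s : g -> g
  unify Bool ~ Bool
  unify Bool ~ Bool
  unify Bool ~ Bool
  unify Bool -> Int ~ Bool -> h
  unify Bool ~ Bool
  unify Int ~ h
_ _ : Int
b : i
\c._ : j -> i
\b._ : i -> j -> i
  unify i -> j -> i ~ Bool -> k
  unify i ~ Bool
  unify j -> Bool ~ k
_ _ : j -> Bool
let d : Bool
  unify j -> Bool ~ Int -> l
  unify j ~ Int
  unify Bool ~ l
_ _ : Bool
  unify Bool ~ Bool
e : m
\e._ : m -> m
  unify m -> m ~ Bool -> n
  unify m ~ Bool
  unify Bool ~ n
_ _ : Bool
  unify Bool ~ Bool
let f : Bool
f : Bool
  unify Bool ~ Bool
  unify Bool ~ Bool
  unify Bool ~ Bool
let g : Bool
g : Bool
  unify Bool ~ Bool
\h._ : o -> Int
let m : Bool
\n._ : p -> Int
  unify o -> Int ~ p -> Int
  unify o ~ p
  unify Int ~ Int
k : q
  unify q ~ Bool
  unify Int ~ Int
\k._ : Bool -> Int
  unify p -> Int ~ (Bool -> Int) -> r
  unify p ~ Bool -> Int
  unify Int ~ r
_ _ : Int
  unify Int ~ Int
  unify Int ~ Int
  unify Int ~ Int
\x1._ : s -> Int
  unify s -> Int ~ Bool -> t
  unify s ~ Bool
  unify Int ~ t
_ _ : Int
  unify Int ~ Int
  unify Int ~ Int
  unify Int ~ Int
  unify Int ~ Int
  unify Bool ~ Bool
  unify Int ~ Int
  unify Int ~ Int
  unify Int ~ Int
  unify Int ~ Int
  unify Int ~ Int
  unify Int ~ Int

Answer: Int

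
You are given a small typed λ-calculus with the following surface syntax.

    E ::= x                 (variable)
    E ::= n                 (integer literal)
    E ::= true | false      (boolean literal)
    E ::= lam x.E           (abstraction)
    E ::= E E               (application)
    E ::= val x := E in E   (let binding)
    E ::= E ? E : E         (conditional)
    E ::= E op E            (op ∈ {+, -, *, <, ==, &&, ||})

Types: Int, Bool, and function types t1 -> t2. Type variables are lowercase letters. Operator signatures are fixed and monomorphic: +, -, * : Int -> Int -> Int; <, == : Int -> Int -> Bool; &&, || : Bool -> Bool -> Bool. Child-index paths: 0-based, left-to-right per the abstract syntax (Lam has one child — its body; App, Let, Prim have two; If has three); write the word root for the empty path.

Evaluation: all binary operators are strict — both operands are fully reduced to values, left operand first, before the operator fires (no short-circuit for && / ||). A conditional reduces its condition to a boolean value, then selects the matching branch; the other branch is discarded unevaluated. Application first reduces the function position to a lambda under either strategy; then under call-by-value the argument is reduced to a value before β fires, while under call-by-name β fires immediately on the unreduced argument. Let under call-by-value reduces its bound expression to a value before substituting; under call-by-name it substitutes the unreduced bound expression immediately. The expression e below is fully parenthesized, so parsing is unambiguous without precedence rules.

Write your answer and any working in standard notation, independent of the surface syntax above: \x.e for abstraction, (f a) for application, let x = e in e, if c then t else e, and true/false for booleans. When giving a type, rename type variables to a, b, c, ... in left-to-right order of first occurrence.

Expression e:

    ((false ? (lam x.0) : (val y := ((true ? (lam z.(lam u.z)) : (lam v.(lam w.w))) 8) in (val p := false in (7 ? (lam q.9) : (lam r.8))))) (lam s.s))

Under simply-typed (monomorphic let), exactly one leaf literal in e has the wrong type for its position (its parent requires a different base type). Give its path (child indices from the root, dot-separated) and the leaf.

Derivation:
  unify Bool ~ Bool
\x._ : a -> Int
  unify Bool ~ Bool
z : b
\u._ : c -> b
\z._ : b -> c -> b
w : e
\w._ : e -> e
\v._ : d -> e -> e
  unify b -> c -> b ~ d -> e -> e
  unify b ~ d
  unify c -> d ~ e -> e
  unify c ~ e
  unify d ~ e
  unify e -> e -> e ~ Int -> f
  unify e ~ Int
  unify Int -> Int ~ f
_ _ : Int -> Int
let y : Int -> Int
let p : Bool
  unify Int ~ Bool
  FAIL: mismatch Int ~ Bool

Answer: 0.2.1.1.0 : 7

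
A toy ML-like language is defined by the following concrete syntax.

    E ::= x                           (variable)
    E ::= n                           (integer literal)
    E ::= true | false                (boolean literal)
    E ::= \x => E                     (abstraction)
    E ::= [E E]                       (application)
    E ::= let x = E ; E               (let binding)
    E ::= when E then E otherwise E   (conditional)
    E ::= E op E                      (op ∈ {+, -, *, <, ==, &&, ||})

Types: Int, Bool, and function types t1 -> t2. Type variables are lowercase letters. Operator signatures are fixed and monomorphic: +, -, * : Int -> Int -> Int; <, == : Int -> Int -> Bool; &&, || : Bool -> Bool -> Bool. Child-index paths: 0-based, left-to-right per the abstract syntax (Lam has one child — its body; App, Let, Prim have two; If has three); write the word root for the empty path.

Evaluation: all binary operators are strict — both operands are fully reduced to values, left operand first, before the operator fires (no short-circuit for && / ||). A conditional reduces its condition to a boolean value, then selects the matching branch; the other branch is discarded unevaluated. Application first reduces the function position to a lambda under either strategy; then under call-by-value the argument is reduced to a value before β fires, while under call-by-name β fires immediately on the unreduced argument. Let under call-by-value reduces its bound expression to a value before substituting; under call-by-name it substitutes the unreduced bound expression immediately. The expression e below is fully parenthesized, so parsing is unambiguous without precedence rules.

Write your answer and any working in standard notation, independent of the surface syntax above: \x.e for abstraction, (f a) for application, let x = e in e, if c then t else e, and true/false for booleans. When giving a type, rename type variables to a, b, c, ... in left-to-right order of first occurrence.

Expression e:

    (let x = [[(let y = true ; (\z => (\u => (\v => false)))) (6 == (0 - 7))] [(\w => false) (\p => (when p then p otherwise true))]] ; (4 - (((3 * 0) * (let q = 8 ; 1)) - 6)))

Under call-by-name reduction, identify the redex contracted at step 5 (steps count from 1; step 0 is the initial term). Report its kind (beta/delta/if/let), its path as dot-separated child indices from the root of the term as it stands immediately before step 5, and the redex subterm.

Answer: delta at 1 : (0 - 6)

Derivation:
step 0: (let x = (((let y = true in (\z.(\u.(\v.false)))) (6 == (0 - 7))) ((\w.false) (\p.(if p then p else true)))) in (4 - (((3 * 0) * (let q = 8 in 1)) - 6)))
step 1: [let@root] (4 - (((3 * 0) * (let q = 8 in 1)) - 6))
step 2: [delta@1.0.0] (4 - ((0 * (let q = 8 in 1)) - 6))
step 3: [let@1.0.1] (4 - ((0 * 1) - 6))
step 4: [delta@1.0] (4 - (0 - 6))
step 5: [delta@1] (4 - -6)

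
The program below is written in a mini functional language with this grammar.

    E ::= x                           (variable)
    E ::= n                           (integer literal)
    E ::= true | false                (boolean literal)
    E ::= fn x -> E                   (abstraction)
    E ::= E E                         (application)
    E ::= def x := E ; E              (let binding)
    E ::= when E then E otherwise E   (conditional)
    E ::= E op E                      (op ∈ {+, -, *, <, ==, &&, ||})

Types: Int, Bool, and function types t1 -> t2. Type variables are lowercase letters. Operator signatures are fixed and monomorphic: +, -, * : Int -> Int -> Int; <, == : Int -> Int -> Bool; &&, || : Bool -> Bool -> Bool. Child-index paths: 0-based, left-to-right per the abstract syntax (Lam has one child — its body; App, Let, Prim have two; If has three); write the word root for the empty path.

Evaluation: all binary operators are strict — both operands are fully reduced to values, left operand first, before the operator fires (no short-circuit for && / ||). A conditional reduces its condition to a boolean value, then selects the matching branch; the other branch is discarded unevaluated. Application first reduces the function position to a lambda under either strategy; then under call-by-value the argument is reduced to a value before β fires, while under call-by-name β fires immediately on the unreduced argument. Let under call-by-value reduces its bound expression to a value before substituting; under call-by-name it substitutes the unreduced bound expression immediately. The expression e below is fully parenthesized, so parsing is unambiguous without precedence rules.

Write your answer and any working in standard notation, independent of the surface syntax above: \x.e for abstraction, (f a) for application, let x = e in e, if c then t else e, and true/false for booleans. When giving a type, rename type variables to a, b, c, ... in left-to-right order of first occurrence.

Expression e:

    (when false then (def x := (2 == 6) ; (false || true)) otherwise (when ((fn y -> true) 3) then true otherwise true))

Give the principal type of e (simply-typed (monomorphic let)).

Working:
  unify Bool ~ Bool
  unify Int ~ Int
  unify Int ~ Int
let x : Bool
  unify Bool ~ Bool
  unify Bool ~ Bool
\y._ : a -> Bool
  unify a -> Bool ~ Int -> b
  unify a ~ Int
  unify Bool ~ b
_ _ : Bool
  unify Bool ~ Bool
  unify Bool ~ Bool
  unify Bool ~ Bool

Answer: Bool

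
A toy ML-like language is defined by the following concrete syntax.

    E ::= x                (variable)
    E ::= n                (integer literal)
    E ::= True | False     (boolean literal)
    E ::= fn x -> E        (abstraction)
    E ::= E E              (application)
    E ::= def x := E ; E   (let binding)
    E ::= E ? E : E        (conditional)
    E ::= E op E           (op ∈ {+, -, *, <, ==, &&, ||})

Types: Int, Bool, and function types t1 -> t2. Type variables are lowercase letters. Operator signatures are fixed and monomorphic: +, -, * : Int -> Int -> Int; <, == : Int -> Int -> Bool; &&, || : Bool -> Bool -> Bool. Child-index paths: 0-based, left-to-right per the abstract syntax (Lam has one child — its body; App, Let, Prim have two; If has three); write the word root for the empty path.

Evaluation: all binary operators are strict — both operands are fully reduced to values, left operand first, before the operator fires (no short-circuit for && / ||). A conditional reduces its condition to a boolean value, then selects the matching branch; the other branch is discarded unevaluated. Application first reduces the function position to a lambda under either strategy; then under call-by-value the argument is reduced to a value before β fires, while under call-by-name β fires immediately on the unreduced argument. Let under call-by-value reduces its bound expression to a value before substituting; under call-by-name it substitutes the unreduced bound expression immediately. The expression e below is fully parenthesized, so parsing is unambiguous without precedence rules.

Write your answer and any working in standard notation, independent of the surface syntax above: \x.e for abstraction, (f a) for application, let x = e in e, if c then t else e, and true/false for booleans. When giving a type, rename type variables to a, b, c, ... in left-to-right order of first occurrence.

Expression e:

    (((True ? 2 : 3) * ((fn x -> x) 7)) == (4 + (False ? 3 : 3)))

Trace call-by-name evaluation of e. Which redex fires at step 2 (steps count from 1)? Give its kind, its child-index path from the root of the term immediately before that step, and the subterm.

Derivation:
step 0: (((if true then 2 else 3) * ((\x.x) 7)) == (4 + (if false then 3 else 3)))
step 1: [if@0.0] ((2 * ((\x.x) 7)) == (4 + (if false then 3 else 3)))
step 2: [beta@0.1] ((2 * 7) == (4 + (if false then 3 else 3)))

Answer: beta at 0.1 : ((\x.x) 7)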